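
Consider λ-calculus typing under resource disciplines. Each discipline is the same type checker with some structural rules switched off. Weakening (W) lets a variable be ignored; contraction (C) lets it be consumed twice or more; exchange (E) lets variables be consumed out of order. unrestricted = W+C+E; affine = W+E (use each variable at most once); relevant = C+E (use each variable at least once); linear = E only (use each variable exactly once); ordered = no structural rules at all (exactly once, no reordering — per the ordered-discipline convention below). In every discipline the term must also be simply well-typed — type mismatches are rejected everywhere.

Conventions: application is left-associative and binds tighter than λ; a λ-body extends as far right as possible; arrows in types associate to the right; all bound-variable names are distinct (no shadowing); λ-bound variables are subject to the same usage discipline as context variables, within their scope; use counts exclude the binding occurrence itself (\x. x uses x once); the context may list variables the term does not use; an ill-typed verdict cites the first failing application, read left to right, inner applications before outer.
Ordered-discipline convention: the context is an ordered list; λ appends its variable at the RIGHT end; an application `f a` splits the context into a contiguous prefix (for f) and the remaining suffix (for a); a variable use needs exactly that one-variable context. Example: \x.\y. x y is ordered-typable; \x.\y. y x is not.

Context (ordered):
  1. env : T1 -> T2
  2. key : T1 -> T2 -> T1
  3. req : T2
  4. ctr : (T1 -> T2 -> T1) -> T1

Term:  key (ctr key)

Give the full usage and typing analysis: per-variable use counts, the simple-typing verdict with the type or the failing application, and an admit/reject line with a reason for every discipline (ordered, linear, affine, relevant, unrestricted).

use counts: env: 0; key: 2; req: 0; ctr: 1
use order (left to right): key, ctr, key
typing: well-typed at T2 -> T1
ordered: ✗, needs contraction — key ×2; unused: env, req — weakening required
linear: ✗, needs contraction — key ×2; unused: env, req — weakening required
affine: ✗, needs contraction — key ×2
relevant: ✗, unused: env, req — weakening required
unrestricted: ✓, well-typed at T2 -> T1; no restrictions here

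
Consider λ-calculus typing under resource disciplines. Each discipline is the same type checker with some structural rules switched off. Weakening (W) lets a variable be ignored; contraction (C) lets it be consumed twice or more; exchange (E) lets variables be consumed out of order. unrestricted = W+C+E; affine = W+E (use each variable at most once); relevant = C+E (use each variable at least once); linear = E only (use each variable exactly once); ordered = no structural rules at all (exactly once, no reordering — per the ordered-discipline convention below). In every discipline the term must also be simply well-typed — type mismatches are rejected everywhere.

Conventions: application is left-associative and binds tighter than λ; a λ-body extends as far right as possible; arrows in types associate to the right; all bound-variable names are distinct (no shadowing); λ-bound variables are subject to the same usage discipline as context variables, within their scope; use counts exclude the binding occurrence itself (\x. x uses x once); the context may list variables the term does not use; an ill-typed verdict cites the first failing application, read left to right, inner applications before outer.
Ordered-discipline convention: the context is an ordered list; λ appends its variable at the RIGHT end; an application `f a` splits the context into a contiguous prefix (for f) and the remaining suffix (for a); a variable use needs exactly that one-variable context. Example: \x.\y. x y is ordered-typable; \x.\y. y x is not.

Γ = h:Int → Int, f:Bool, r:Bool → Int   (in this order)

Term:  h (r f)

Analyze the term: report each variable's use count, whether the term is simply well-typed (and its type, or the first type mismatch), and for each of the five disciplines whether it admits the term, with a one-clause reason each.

variable uses: h ×1; f ×1; r ×1
use order (left to right): h, r, f
typing: the term checks, with type Int
ordered: ✗, no ordered split (uses run h, r, f)
linear: ✓, single use per variable (h, f, r)
affine: ✓, at most one use each (h, f, r)
relevant: ✓, every one of h, f, r appears
unrestricted: ✓, typability at Int is all that's needed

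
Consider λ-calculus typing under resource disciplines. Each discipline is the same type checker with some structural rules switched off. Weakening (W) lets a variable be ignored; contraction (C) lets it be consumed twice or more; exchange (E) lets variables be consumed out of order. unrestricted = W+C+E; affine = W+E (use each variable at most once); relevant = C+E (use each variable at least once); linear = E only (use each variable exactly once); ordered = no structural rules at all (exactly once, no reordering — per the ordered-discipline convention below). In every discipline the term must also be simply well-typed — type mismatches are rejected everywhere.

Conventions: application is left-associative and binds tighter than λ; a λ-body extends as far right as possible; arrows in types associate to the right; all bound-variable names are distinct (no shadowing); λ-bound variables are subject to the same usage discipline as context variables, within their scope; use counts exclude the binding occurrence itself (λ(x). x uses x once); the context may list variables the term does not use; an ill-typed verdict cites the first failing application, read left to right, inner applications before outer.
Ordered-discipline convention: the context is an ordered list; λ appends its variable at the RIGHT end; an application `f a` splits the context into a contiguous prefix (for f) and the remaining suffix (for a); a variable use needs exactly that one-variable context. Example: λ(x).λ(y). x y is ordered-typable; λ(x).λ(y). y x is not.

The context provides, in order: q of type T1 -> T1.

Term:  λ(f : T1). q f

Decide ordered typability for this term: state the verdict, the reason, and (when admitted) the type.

yes — one use each (q, f); ordered split holds; term : T1 -> T1
usage: q ×1; f (λ-bound) ×1
uses in reading order: q, f
typing: ✓ — T1 -> T1
summary: ordered ✓; linear ✓; affine ✓; relevant ✓; unrestricted ✓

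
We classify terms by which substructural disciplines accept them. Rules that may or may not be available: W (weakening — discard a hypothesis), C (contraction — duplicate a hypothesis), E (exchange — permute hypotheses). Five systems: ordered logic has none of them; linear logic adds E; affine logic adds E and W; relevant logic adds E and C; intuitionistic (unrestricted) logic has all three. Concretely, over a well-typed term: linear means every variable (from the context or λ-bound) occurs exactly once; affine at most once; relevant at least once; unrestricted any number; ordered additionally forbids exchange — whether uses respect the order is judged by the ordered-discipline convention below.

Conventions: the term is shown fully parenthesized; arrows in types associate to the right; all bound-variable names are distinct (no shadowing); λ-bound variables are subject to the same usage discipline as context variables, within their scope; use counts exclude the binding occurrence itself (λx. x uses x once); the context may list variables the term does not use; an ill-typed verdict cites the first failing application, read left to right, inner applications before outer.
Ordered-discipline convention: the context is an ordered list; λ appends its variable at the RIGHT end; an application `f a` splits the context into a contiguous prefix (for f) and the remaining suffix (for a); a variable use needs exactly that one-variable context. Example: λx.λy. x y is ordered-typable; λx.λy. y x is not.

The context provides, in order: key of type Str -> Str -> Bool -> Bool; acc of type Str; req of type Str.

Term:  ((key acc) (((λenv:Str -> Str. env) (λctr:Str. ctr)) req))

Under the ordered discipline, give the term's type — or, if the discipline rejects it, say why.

term : Bool -> Bool
use counts: key ×1, acc ×1, req ×1, env (λ-bound) ×1, ctr (λ-bound) ×1
order of uses: key, acc, env, ctr, req
typing: ✓ — Bool -> Bool
all disciplines: ordered ✓ · linear ✓ · affine ✓ · relevant ✓ · unrestricted ✓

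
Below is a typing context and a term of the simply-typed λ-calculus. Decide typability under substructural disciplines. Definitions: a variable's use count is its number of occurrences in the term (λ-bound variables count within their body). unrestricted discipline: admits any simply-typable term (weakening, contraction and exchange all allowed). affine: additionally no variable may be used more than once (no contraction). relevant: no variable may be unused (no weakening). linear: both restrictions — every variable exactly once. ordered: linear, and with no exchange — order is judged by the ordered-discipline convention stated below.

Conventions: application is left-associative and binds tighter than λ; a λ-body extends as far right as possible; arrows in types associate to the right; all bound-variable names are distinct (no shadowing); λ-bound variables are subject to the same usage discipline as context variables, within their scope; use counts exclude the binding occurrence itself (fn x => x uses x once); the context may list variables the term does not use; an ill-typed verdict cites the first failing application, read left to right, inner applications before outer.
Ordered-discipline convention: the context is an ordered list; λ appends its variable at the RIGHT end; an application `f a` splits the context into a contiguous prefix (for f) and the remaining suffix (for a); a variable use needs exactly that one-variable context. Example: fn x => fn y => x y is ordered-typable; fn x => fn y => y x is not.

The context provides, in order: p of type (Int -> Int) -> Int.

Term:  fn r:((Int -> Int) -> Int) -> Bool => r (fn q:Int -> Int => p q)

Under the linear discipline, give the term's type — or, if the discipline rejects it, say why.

term : (((Int -> Int) -> Int) -> Bool) -> Bool
counts: p=1; r [bound]=1; q [bound]=1
uses in reading order: r, p, q
typing: the term checks, with type (((Int -> Int) -> Int) -> Bool) -> Bool
across the five disciplines: ordered ✗; linear ✓; affine ✓; relevant ✓; unrestricted ✓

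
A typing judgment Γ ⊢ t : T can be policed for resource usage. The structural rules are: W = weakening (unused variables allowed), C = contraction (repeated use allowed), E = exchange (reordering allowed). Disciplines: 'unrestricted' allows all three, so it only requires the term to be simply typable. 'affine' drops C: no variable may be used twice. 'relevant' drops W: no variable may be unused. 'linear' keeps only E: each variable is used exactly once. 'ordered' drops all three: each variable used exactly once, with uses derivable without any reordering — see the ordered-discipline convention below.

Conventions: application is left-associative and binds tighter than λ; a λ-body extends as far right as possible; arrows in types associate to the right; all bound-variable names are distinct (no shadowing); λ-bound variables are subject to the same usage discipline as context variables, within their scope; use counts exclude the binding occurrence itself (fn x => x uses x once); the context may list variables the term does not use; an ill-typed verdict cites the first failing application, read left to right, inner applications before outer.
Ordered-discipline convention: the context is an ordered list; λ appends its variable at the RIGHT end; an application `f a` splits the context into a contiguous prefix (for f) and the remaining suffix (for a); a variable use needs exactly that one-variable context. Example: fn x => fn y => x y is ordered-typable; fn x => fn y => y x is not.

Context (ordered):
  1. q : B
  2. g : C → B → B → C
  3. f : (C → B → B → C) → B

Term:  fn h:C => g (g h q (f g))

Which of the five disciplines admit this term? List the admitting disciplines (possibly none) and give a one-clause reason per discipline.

accepted by: relevant, unrestricted
use counts: q ×1, g ×3, f ×1, h (bound) ×1
use order (left to right): g, g, h, q, f, g
typing: the term checks, with type C → B → B → C
ordered ✗ (uses contraction: g ×3)
linear ✗ (uses contraction: g ×3)
affine ✗ (uses contraction: g ×3)
relevant ✓ (q, g, f, h: all used, weakening unneeded)
unrestricted ✓ (well-typed at C → B → B → C; no restrictions here)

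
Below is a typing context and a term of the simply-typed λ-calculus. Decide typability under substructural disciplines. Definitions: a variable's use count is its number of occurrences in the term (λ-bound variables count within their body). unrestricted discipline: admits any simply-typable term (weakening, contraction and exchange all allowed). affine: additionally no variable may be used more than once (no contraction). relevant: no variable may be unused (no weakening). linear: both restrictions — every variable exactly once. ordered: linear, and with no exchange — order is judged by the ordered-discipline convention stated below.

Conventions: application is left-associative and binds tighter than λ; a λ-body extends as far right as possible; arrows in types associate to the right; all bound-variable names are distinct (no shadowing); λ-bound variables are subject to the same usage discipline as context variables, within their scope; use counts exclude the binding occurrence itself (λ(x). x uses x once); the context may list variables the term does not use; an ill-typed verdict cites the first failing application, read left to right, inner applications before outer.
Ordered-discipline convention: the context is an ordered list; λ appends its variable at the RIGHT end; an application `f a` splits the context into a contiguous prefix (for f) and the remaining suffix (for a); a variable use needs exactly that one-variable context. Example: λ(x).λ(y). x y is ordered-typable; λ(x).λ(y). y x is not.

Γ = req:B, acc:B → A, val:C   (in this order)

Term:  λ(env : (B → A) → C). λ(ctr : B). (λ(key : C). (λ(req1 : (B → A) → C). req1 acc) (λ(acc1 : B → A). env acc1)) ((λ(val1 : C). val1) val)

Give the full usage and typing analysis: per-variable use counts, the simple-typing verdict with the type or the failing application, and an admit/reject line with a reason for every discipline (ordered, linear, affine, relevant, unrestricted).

counts: req: 0; acc: 1; val: 1; env (λ-bound): 1; ctr (λ-bound): 0; key (λ-bound): 0; req1 (λ-bound): 1; acc1 (λ-bound): 1; val1 (λ-bound): 1
order of uses: req1, acc, env, acc1, val1, val
typing: well-typed at ((B → A) → C) → B → C
ordered: ✗ — needs weakening: req, ctr, key unused
linear: ✗ — needs weakening: req, ctr, key unused
affine: ✓ — req, acc, val, env, ctr, key, req1, acc1, val1: no repeats, contraction unneeded
relevant: ✗ — needs weakening: req, ctr, key unused
unrestricted: ✓ — typability at ((B → A) → C) → B → C is all that's needed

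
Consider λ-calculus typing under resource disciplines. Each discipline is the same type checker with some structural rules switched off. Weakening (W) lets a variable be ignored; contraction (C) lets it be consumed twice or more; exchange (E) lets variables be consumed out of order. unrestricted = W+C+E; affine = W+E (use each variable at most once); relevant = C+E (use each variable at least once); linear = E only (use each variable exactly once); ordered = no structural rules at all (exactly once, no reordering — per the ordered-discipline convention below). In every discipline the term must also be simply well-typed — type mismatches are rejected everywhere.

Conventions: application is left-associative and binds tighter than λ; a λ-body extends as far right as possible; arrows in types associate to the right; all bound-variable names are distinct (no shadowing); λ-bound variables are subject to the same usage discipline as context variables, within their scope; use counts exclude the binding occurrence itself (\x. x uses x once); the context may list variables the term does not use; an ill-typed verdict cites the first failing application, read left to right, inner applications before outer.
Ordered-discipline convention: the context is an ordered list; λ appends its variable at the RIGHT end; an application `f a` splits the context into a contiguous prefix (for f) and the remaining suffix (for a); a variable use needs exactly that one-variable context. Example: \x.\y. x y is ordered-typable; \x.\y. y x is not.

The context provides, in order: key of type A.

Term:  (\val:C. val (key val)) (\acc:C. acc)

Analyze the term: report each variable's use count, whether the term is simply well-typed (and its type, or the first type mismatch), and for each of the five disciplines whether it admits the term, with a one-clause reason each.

usage: key: 1; val (bound): 2; acc (bound): 1
left-to-right use order: val, key, val, acc
typing: ill-typed: non-function type A applied to an argument
ordered: ✗, not simply typable
linear: ✗, fails simple typing
affine: ✗, a type mismatch blocks all five
relevant: ✗, the type mismatch rejects it
unrestricted: ✗, not simply typable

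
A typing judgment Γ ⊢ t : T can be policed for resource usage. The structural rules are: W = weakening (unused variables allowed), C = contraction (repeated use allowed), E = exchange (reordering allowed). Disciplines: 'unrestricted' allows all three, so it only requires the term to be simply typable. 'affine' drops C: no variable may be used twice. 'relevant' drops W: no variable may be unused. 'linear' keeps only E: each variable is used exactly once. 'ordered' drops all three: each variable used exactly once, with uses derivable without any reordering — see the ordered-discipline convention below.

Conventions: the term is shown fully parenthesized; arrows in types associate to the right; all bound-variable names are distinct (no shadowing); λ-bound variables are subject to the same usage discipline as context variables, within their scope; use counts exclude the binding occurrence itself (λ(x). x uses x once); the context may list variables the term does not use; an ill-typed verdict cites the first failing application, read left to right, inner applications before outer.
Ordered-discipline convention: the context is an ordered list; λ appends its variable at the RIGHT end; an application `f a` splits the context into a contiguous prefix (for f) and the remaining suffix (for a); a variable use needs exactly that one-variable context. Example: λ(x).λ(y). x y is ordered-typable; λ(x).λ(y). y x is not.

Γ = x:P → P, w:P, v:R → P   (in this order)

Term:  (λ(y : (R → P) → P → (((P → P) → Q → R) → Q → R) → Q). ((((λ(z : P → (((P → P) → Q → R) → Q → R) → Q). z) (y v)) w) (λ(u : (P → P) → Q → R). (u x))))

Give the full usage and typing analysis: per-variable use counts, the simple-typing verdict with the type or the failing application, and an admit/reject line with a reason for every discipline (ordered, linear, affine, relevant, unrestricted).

variable uses: x=1, w=1, v=1, y (bound)=1, z (bound)=1, u (bound)=1
uses in reading order: z, y, v, w, u, x
typing: well-typed at ((R → P) → P → (((P → P) → Q → R) → Q → R) → Q) → Q
ordered: ✗ — no contiguous prefix/suffix split fits z, y, v, w, u, x
linear: ✓ — each of x, w, v, y, z, u used exactly once
affine: ✓ — none of x, w, v, y, z, u used more than once
relevant: ✓ — at least one use each (x, w, v, y, z, u)
unrestricted: ✓ — well-typed at ((R → P) → P → (((P → P) → Q → R) → Q → R) → Q) → Q; no restrictions here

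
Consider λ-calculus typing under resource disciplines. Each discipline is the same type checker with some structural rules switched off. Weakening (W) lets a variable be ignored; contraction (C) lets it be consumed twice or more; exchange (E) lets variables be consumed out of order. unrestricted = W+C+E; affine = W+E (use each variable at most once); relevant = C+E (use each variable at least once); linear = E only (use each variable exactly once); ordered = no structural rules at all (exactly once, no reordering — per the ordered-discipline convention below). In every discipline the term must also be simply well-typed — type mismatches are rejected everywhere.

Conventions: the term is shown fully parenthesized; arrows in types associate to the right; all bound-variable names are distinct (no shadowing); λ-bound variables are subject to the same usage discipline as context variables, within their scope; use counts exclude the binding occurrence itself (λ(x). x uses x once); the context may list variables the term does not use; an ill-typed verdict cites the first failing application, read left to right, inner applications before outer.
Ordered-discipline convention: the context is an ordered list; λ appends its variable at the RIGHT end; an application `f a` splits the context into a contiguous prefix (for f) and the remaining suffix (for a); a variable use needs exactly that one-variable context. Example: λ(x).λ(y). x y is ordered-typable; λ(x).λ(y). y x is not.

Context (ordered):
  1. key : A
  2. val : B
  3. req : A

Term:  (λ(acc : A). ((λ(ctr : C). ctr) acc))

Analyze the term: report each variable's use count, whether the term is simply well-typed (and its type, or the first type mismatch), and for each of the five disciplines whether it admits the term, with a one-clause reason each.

counts: key: 0×; val: 0×; req: 0×; acc (λ-bound): 1×; ctr (λ-bound): 1×
use order (left to right): ctr, acc
typing: ill-typed: argument of type A where C is required
ordered: ✗, fails simple typing
linear: ✗, a type mismatch blocks all five
affine: ✗, the type mismatch rejects it
relevant: ✗, not simply typable
unrestricted: ✗, fails simple typing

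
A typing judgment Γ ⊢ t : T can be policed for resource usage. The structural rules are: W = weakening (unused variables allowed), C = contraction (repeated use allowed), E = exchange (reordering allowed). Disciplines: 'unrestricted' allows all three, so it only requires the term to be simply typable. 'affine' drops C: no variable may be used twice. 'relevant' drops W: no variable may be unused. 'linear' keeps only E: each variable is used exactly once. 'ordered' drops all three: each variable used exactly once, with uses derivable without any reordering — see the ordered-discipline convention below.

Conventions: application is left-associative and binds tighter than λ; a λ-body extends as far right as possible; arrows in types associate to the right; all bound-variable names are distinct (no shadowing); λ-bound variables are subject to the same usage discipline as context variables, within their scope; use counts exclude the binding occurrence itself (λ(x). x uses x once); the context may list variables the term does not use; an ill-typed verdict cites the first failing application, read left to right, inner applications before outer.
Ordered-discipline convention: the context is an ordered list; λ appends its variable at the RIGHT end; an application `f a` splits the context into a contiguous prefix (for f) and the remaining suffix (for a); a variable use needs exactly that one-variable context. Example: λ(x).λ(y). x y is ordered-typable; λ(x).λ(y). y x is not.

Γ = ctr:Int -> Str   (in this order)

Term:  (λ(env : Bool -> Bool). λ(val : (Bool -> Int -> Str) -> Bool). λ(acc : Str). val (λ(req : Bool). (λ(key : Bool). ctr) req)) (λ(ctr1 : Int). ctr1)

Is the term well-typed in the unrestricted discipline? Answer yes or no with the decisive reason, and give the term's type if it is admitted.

no — not simply typable
counts: ctr ×1; env (λ-bound) ×0; val (λ-bound) ×1; acc (λ-bound) ×0; req (λ-bound) ×1; key (λ-bound) ×0; ctr1 (λ-bound) ×1
uses in reading order: val, ctr, req, ctr1
typing: ill-typed: an application expects Bool -> Bool but receives Int -> Int
all disciplines: ordered ✗; linear ✗; affine ✗; relevant ✗; unrestricted ✗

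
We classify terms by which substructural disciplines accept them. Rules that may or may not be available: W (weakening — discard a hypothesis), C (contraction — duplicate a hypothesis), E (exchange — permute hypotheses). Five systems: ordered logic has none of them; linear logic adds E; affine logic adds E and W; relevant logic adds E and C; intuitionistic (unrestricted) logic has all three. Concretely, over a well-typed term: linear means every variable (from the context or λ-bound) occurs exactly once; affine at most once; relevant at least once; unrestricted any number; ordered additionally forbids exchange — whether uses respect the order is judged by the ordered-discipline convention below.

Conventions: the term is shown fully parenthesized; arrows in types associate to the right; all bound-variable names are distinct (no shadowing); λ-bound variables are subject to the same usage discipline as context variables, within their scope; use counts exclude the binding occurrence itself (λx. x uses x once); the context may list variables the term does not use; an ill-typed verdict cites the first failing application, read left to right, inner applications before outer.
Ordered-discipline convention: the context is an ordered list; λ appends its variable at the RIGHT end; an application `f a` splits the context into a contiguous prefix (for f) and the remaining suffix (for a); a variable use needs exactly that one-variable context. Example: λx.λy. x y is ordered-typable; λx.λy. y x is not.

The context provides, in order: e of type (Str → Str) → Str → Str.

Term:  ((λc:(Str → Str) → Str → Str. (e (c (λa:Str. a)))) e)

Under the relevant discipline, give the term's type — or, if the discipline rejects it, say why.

term : Str → Str
variable uses: e: 2×; c [bound]: 1×; a [bound]: 1×
uses in reading order: e, c, a, e
typing: well-typed at Str → Str
across the five disciplines: ordered ✗ · linear ✗ · affine ✗ · relevant ✓ · unrestricted ✓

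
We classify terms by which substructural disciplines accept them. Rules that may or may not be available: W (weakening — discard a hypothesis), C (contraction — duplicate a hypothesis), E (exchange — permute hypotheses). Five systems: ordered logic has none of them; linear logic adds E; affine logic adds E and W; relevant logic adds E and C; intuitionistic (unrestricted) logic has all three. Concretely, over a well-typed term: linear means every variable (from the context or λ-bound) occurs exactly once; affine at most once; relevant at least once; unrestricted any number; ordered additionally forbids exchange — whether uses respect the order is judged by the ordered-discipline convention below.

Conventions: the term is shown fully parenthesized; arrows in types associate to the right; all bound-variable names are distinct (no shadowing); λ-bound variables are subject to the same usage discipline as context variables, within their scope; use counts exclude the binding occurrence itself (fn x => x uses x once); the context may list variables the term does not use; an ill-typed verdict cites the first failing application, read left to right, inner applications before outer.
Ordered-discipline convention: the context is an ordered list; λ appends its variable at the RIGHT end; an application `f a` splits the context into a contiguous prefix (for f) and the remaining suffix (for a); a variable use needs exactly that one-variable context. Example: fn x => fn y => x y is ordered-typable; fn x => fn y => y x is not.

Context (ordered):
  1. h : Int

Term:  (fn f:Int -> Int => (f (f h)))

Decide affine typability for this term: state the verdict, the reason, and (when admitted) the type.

no — needs contraction — f ×2
use counts: h ×1, f (bound) ×2
use order (left to right): f, f, h
typing: well-typed — term : (Int -> Int) -> Int
summary: ordered ✗, linear ✗, affine ✗, relevant ✓, unrestricted ✓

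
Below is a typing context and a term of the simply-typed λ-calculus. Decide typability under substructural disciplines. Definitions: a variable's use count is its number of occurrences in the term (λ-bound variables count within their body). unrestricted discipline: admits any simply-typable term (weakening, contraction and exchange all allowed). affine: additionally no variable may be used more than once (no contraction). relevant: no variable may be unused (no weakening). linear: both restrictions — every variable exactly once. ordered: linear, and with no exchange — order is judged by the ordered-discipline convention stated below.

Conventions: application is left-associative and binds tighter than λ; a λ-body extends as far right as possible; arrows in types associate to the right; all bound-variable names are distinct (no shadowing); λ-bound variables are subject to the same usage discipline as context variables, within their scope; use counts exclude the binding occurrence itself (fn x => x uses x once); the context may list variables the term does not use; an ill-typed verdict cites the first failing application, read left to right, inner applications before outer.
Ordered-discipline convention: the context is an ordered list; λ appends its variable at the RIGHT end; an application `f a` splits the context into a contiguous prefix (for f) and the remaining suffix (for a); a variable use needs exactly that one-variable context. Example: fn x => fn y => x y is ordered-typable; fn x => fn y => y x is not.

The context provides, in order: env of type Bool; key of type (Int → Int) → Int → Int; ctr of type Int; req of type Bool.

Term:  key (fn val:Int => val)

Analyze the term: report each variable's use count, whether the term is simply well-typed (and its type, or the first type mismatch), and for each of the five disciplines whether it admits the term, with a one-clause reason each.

variable uses: env: 0×, key: 1×, ctr: 0×, req: 0×, val [bound]: 1×
left-to-right use order: key, val
typing: the term checks, with type Int → Int
ordered: ✗, unused: env, ctr, req — weakening required
linear: ✗, unused: env, ctr, req — weakening required
affine: ✓, env, key, ctr, req, val: no repeats, contraction unneeded
relevant: ✗, unused: env, ctr, req — weakening required
unrestricted: ✓, well-typed at Int → Int; no restrictions here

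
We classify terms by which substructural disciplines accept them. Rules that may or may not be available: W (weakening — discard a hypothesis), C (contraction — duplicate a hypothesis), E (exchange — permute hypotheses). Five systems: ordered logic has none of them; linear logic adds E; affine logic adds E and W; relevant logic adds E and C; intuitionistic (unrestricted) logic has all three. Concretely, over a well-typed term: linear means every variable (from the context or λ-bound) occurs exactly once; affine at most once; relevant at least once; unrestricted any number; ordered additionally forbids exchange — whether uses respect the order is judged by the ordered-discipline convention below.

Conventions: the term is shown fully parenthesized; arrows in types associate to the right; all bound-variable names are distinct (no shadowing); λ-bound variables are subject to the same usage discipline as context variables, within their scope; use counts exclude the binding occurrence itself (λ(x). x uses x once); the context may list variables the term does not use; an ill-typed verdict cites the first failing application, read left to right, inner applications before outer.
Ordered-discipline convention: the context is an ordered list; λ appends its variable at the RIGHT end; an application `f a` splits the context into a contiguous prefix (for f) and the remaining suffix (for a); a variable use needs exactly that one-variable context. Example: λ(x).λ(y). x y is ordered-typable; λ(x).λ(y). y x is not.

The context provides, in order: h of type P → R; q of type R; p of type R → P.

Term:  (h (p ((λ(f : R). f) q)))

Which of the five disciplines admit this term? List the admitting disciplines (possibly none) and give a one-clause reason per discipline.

admitted by: linear, affine, relevant, unrestricted
variable uses: h: 1; q: 1; p: 1; f [bound]: 1
use order (left to right): h, p, f, q
typing: well-typed — term : R
ordered: ✗, use order h, p, f, q needs exchange
linear: ✓, each of h, q, p, f used exactly once
affine: ✓, none of h, q, p, f used more than once
relevant: ✓, h, q, p, f: all used, weakening unneeded
unrestricted: ✓, typability at R is all that's needed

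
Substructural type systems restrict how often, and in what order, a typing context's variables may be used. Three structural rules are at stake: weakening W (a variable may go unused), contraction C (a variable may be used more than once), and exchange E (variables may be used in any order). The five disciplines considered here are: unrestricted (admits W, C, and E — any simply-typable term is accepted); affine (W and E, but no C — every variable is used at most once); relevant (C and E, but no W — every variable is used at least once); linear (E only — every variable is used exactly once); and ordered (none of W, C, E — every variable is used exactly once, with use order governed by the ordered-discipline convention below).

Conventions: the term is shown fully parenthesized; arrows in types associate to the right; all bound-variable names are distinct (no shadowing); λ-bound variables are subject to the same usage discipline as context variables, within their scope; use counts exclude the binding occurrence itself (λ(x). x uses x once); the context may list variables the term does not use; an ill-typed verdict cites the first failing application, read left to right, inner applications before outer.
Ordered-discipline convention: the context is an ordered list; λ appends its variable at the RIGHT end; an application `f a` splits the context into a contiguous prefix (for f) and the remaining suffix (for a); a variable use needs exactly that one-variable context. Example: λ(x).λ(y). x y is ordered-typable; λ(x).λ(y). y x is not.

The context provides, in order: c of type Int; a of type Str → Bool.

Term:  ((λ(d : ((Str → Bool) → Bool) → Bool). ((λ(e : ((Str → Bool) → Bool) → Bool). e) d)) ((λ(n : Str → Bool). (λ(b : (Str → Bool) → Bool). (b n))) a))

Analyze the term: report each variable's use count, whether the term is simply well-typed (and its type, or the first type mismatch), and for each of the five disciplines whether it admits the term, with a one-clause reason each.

use counts: c=0; a=1; d (λ-bound)=1; e (λ-bound)=1; n (λ-bound)=1; b (λ-bound)=1
order of uses: e, d, b, n, a
typing: well-typed at ((Str → Bool) → Bool) → Bool
ordered: ✗, c left unused
linear: ✗, c left unused
affine: ✓, c, a, d, e, n, b: no repeats, contraction unneeded
relevant: ✗, c left unused
unrestricted: ✓, well-typed at ((Str → Bool) → Bool) → Bool; no restrictions here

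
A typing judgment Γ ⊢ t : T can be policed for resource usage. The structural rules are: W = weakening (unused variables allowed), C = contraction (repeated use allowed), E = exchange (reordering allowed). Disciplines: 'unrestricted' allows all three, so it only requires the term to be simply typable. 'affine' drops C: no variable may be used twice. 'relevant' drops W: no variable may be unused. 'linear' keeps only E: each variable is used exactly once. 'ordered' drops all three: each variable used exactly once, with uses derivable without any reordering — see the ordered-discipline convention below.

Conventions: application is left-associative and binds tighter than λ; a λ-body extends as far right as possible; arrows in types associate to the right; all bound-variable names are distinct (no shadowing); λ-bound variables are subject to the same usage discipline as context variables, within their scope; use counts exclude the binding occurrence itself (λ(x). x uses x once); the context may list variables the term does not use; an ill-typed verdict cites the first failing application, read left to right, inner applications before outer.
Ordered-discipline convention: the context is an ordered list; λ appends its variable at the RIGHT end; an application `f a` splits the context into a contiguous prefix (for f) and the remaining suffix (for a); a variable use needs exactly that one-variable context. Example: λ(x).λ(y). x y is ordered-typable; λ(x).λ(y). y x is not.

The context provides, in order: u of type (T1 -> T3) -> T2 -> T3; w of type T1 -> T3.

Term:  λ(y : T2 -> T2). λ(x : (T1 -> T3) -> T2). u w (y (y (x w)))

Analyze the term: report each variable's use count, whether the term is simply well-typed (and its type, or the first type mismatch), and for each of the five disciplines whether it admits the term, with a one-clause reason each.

variable uses: u=1, w=2, y (λ-bound)=2, x (λ-bound)=1
left-to-right use order: u, w, y, y, x, w
typing: the term checks, with type (T2 -> T2) -> ((T1 -> T3) -> T2) -> T3
ordered ✗ (uses contraction: w ×2, y ×2)
linear ✗ (uses contraction: w ×2, y ×2)
affine ✗ (uses contraction: w ×2, y ×2)
relevant ✓ (u, w, y, x: all used, weakening unneeded)
unrestricted ✓ (type-checks ((T2 -> T2) -> ((T1 -> T3) -> T2) -> T3) and nothing is barred)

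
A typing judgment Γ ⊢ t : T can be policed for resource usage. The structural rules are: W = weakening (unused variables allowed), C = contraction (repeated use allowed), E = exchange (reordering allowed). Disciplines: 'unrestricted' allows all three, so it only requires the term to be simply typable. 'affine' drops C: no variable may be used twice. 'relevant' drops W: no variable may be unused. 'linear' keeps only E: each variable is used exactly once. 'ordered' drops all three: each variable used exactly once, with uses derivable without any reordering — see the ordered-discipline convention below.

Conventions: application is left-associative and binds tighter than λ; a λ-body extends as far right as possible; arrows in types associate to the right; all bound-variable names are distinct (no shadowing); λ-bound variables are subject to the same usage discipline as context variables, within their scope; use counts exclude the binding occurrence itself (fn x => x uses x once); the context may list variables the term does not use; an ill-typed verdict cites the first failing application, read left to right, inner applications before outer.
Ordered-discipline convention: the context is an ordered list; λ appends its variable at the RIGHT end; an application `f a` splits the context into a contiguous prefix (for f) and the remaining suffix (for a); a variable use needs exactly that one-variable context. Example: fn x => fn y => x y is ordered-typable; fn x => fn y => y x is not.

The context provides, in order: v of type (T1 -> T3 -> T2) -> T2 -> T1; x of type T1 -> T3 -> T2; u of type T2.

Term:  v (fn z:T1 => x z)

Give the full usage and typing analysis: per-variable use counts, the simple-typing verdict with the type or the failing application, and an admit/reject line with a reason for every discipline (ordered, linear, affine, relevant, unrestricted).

counts: v=1, x=1, u=0, z (bound)=1
use order (left to right): v, x, z
typing: the term checks, with type T2 -> T1
ordered ✗ (unused: u — weakening required)
linear ✗ (unused: u — weakening required)
affine ✓ (none of v, x, u, z used more than once)
relevant ✗ (unused: u — weakening required)
unrestricted ✓ (well-typed at T2 -> T1; no restrictions here)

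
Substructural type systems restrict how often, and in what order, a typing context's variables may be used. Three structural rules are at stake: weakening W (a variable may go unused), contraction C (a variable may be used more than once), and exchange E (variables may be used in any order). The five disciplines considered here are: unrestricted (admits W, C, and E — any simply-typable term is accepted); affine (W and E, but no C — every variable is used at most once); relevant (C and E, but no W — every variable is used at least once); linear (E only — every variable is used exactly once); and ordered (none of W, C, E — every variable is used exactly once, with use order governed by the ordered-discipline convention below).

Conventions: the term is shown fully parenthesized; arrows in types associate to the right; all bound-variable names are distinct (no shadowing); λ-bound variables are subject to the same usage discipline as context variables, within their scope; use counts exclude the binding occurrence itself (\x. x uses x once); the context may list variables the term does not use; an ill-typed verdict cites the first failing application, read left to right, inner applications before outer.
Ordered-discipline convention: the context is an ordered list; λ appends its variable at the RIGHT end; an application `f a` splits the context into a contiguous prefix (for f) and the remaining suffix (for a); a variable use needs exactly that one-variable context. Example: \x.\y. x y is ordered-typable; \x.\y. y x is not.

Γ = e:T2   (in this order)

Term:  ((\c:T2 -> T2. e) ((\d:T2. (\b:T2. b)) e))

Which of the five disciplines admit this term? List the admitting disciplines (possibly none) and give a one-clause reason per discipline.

admitted in: unrestricted
counts: e ×2, c (λ-bound) ×0, d (λ-bound) ×0, b (λ-bound) ×1
uses in reading order: e, b, e
typing: the term checks, with type T2
ordered: ✗, repeated use of e ×2; c, d never used (weakening)
linear: ✗, repeated use of e ×2; c, d never used (weakening)
affine: ✗, repeated use of e ×2
relevant: ✗, c, d never used (weakening)
unrestricted: ✓, type-checks (T2) and nothing is barred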